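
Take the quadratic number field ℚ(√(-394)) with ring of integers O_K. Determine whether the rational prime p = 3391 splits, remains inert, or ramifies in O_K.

inert

Since -394 ≢ 1 mod 4, the ring of integers is ℤ[√-394] with discriminant 4·(-394) = -1576.
disc(K) = -1576 is not divisible by 3391; 3391 is unramified.
(-394/3391) = 2997^1695 mod 3391 = 3390, giving Legendre symbol -1.
d is a non-residue mod p, hence 3391 remains inert in O_K.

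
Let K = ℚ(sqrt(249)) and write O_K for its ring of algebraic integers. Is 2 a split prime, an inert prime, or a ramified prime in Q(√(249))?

split — (2) = 𝔭₁𝔭₂ with 𝔭₁ ≠ 𝔭₂

Since 249 ≡ 1 mod 4, the ring of integers is ℤ[(1+√249)/2] with discriminant 249.
2 ∤ 249, so 2 is unramified.
Checking d mod 8: 249 ≡ 1. Hence 2 is split in O_K.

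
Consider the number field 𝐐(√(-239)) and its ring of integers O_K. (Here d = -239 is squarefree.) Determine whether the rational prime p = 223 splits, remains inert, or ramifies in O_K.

-239 mod 4 = 1, hence disc K = -239 and O_K = ℤ[(1+√-239)/2].
223 ∤ -239, so 223 is unramified.
Compute (-239/223) via Euler: 207^((223-1)/2) mod 223 = 222, so (-239/223) = -1.
(-239/223) = -1, so 223 is inert.

inert — (223) stays prime in O_K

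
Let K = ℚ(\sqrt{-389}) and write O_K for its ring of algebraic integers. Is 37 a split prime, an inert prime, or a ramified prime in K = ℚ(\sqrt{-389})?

-389 mod 4 = 3, hence disc K = 4·(-389) = -1556 and O_K = ℤ[√-389].
37 ∤ -1556, so 37 is unramified.
Euler's criterion: (-389)^18 mod 37 = 36. Thus (-389|37) = -1.
d is a non-residue mod p, hence 37 remains inert in O_K.

inert — (37) stays prime in O_K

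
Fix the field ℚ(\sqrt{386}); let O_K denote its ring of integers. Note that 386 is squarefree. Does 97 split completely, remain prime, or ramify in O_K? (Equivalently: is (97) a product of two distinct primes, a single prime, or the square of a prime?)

d = 386 ≡ 2 (mod 4), so O_K = ℤ[√386] and disc(K) = 4d = 1544.
disc(K) = 1544 is not divisible by 97; 97 is unramified.
(386/97) = 95^48 mod 97 = 1, giving Legendre symbol 1.
Legendre symbol 1 ⇒ 97 is split.

splits completely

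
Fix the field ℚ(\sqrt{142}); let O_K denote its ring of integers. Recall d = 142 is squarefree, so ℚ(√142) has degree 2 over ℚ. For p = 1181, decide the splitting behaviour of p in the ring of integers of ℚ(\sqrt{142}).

inert

142 mod 4 = 2, hence disc K = 4·142 = 568 and O_K = ℤ[√142].
disc(K) = 568 is not divisible by 1181; 1181 is unramified.
Compute (142/1181) via Euler: 142^((1181-1)/2) mod 1181 = 1180, so (142/1181) = -1.
(142/1181) = -1, so 1181 is inert.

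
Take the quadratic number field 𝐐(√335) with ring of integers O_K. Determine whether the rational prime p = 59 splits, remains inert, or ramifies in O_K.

remains prime (inert)

335 mod 4 = 3, hence disc K = 4·335 = 1340 and O_K = ℤ[√335].
disc(K) = 1340 is not divisible by 59; 59 is unramified.
Euler's criterion: 335^29 mod 59 = 58. Thus (335|59) = -1.
Legendre symbol -1 ⇒ 59 is inert.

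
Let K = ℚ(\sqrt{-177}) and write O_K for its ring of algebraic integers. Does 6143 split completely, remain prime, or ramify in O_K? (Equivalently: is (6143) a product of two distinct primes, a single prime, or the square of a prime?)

d = -177 ≡ 3 (mod 4), so O_K = ℤ[√-177] and disc(K) = 4d = -708.
6143 ∤ -708, so 6143 is unramified.
Compute (-177/6143) via Euler: 5966^((6143-1)/2) mod 6143 = 1, so (-177/6143) = 1.
Legendre symbol 1 ⇒ 6143 is split.

split — (6143) = 𝔭₁𝔭₂ with 𝔭₁ ≠ 𝔭₂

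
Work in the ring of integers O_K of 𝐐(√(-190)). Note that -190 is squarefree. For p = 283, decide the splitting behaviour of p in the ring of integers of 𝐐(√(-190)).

d = -190 ≡ 2 (mod 4), so O_K = ℤ[√-190] and disc(K) = 4d = -760.
disc(K) = -760 is not divisible by 283; 283 is unramified.
(-190/283) = 93^141 mod 283 = 1, giving Legendre symbol 1.
Legendre symbol 1 ⇒ 283 is split.

split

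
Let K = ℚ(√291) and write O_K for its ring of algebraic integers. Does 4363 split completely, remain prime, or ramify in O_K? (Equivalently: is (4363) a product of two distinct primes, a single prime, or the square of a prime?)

inert — (4363) stays prime in O_K

d = 291 ≡ 3 (mod 4), so O_K = ℤ[√291] and disc(K) = 4d = 1164.
disc(K) = 1164 is not divisible by 4363; 4363 is unramified.
Compute (291/4363) via Euler: 291^((4363-1)/2) mod 4363 = 4362, so (291/4363) = -1.
d is a non-residue mod p, hence 4363 remains inert in O_K.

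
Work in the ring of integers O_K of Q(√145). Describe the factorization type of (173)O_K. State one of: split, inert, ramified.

173 remains inert

d = 145 ≡ 1 (mod 4), so O_K = ℤ[(1+√145)/2] and disc(K) = d = 145.
Since gcd(173, 145) = 1 the prime 173 does not ramify.
(145/173) = 145^86 mod 173 = 172, giving Legendre symbol -1.
(145/173) = -1, so 173 is inert.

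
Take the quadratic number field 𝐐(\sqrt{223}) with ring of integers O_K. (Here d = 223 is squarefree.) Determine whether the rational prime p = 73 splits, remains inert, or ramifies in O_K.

Since 223 ≢ 1 mod 4, the ring of integers is ℤ[√223] with discriminant 4·223 = 892.
73 ∤ 892, so 73 is unramified.
Legendre symbol by Euler's criterion: (223/73) ≡ 223^36 ≡ 1 (mod 73), i.e. (223/73) = 1.
Legendre symbol 1 ⇒ 73 is split.

split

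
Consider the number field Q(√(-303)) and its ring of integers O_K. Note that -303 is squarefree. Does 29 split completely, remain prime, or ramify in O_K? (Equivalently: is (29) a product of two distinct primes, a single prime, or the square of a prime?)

d = -303 ≡ 1 (mod 4), so O_K = ℤ[(1+√-303)/2] and disc(K) = d = -303.
disc(K) = -303 is not divisible by 29; 29 is unramified.
Legendre symbol by Euler's criterion: (-303/29) ≡ (-303)^14 ≡ 1 (mod 29), i.e. (-303/29) = 1.
d is a quadratic residue mod p, hence 29 splits in O_K.

splits completely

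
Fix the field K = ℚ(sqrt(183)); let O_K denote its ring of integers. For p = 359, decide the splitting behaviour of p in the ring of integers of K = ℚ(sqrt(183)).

remains prime (inert)

d = 183 ≡ 3 (mod 4), so O_K = ℤ[√183] and disc(K) = 4d = 732.
Since gcd(359, 732) = 1 the prime 359 does not ramify.
Legendre symbol by Euler's criterion: (183/359) ≡ 183^179 ≡ 358 (mod 359), i.e. (183/359) = -1.
(183/359) = -1, so 359 is inert.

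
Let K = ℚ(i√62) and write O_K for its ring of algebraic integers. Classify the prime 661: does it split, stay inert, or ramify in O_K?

-62 mod 4 = 2, hence disc K = 4·(-62) = -248 and O_K = ℤ[√-62].
661 ∤ -248, so 661 is unramified.
(-62/661) = 599^330 mod 661 = 660, giving Legendre symbol -1.
d is a non-residue mod p, hence 661 remains inert in O_K.

661 remains inert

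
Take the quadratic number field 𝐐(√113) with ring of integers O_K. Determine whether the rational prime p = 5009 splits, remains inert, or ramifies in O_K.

p is inert

d = 113 ≡ 1 (mod 4), so O_K = ℤ[(1+√113)/2] and disc(K) = d = 113.
5009 ∤ 113, so 5009 is unramified.
Euler's criterion: 113^2504 mod 5009 = 5008. Thus (113|5009) = -1.
(113/5009) = -1, so 5009 is inert.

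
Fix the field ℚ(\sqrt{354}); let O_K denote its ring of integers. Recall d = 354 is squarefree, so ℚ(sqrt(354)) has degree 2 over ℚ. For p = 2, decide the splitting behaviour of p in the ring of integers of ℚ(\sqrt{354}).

d = 354 ≡ 2 (mod 4), so O_K = ℤ[√354] and disc(K) = 4d = 1416.
disc(K) = 1416 = 2·708, so p = 2 is ramified.

2 is ramified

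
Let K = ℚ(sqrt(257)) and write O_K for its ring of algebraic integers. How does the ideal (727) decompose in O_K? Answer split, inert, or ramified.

d = 257 ≡ 1 (mod 4), so O_K = ℤ[(1+√257)/2] and disc(K) = d = 257.
disc(K) = 257 is not divisible by 727; 727 is unramified.
Compute (257/727) via Euler: 257^((727-1)/2) mod 727 = 1, so (257/727) = 1.
d is a quadratic residue mod p, hence 727 splits in O_K.

727 splits in O_K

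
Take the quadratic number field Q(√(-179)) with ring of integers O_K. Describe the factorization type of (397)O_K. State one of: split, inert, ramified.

397 splits in O_K

d = -179 ≡ 1 (mod 4), so O_K = ℤ[(1+√-179)/2] and disc(K) = d = -179.
397 ∤ -179, so 397 is unramified.
Euler's criterion: (-179)^198 mod 397 = 1. Thus (-179|397) = 1.
(-179/397) = 1, so 397 splits.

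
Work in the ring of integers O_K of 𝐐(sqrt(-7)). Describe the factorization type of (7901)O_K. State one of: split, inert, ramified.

-7 mod 4 = 1, hence disc K = -7 and O_K = ℤ[(1+√-7)/2].
Since gcd(7901, -7) = 1 the prime 7901 does not ramify.
Legendre symbol by Euler's criterion: (-7/7901) ≡ (-7)^3950 ≡ 7900 (mod 7901), i.e. (-7/7901) = -1.
Legendre symbol -1 ⇒ 7901 is inert.

7901 remains inert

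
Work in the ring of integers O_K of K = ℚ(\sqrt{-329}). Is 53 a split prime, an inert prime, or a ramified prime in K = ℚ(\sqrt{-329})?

split

Since -329 ≢ 1 mod 4, the ring of integers is ℤ[√-329] with discriminant 4·(-329) = -1316.
53 ∤ -1316, so 53 is unramified.
Legendre symbol by Euler's criterion: (-329/53) ≡ (-329)^26 ≡ 1 (mod 53), i.e. (-329/53) = 1.
d is a quadratic residue mod p, hence 53 splits in O_K.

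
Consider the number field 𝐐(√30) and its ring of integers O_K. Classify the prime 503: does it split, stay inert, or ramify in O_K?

Since 30 ≢ 1 mod 4, the ring of integers is ℤ[√30] with discriminant 4·30 = 120.
disc(K) = 120 is not divisible by 503; 503 is unramified.
Euler's criterion: 30^251 mod 503 = 502. Thus (30|503) = -1.
d is a non-residue mod p, hence 503 remains inert in O_K.

503 remains inert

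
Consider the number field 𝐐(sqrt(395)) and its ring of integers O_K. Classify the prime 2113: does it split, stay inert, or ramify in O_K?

d = 395 ≡ 3 (mod 4), so O_K = ℤ[√395] and disc(K) = 4d = 1580.
Since gcd(2113, 1580) = 1 the prime 2113 does not ramify.
Legendre symbol by Euler's criterion: (395/2113) ≡ 395^1056 ≡ 1 (mod 2113), i.e. (395/2113) = 1.
d is a quadratic residue mod p, hence 2113 splits in O_K.

p splits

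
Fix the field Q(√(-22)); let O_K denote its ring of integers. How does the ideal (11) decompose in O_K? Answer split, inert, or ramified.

Since -22 ≢ 1 mod 4, the ring of integers is ℤ[√-22] with discriminant 4·(-22) = -88.
disc(K) = -88 = 11·(-8), so p = 11 is ramified.

p ramifies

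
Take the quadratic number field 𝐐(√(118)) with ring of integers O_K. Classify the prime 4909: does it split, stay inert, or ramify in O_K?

inert

Since 118 ≢ 1 mod 4, the ring of integers is ℤ[√118] with discriminant 4·118 = 472.
4909 ∤ 472, so 4909 is unramified.
Euler's criterion: 118^2454 mod 4909 = 4908. Thus (118|4909) = -1.
d is a non-residue mod p, hence 4909 remains inert in O_K.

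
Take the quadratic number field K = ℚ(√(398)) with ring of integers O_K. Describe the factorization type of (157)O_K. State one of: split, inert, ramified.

d = 398 ≡ 2 (mod 4), so O_K = ℤ[√398] and disc(K) = 4d = 1592.
disc(K) = 1592 is not divisible by 157; 157 is unramified.
(398/157) = 84^78 mod 157 = 156, giving Legendre symbol -1.
(398/157) = -1, so 157 is inert.

inert — (157) stays prime in O_K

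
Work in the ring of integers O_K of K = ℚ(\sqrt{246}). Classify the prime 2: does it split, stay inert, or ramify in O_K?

ramified

d = 246 ≡ 2 (mod 4), so O_K = ℤ[√246] and disc(K) = 4d = 984.
Ramification test: 2 | 984. The prime 2 ramifies in K.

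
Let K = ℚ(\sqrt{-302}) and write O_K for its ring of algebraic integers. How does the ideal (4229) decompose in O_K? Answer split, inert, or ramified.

-302 mod 4 = 2, hence disc K = 4·(-302) = -1208 and O_K = ℤ[√-302].
4229 ∤ -1208, so 4229 is unramified.
(-302/4229) = 3927^2114 mod 4229 = 4228, giving Legendre symbol -1.
Legendre symbol -1 ⇒ 4229 is inert.

4229 remains inert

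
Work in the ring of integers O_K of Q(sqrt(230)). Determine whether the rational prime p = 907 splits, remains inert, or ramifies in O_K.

907 splits in O_K

Since 230 ≢ 1 mod 4, the ring of integers is ℤ[√230] with discriminant 4·230 = 920.
disc(K) = 920 is not divisible by 907; 907 is unramified.
(230/907) = 230^453 mod 907 = 1, giving Legendre symbol 1.
Legendre symbol 1 ⇒ 907 is split.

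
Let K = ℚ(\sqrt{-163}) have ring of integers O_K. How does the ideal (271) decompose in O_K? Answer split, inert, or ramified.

inert

Since -163 ≡ 1 mod 4, the ring of integers is ℤ[(1+√-163)/2] with discriminant -163.
Since gcd(271, -163) = 1 the prime 271 does not ramify.
Compute (-163/271) via Euler: 108^((271-1)/2) mod 271 = 270, so (-163/271) = -1.
d is a non-residue mod p, hence 271 remains inert in O_K.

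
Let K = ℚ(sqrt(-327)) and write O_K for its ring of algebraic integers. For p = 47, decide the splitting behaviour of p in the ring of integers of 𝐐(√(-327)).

Since -327 ≡ 1 mod 4, the ring of integers is ℤ[(1+√-327)/2] with discriminant -327.
47 ∤ -327, so 47 is unramified.
(-327/47) = 2^23 mod 47 = 1, giving Legendre symbol 1.
Legendre symbol 1 ⇒ 47 is split.

splits completely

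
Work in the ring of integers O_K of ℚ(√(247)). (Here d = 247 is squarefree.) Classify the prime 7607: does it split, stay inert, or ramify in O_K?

Since 247 ≢ 1 mod 4, the ring of integers is ℤ[√247] with discriminant 4·247 = 988.
7607 ∤ 988, so 7607 is unramified.
Compute (247/7607) via Euler: 247^((7607-1)/2) mod 7607 = 1, so (247/7607) = 1.
Legendre symbol 1 ⇒ 7607 is split.

split — (7607) = 𝔭₁𝔭₂ with 𝔭₁ ≠ 𝔭₂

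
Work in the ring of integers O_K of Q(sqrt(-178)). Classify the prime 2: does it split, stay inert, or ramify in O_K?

p ramifies

-178 mod 4 = 2, hence disc K = 4·(-178) = -712 and O_K = ℤ[√-178].
disc(K) = -712 = 2·(-356), so p = 2 is ramified.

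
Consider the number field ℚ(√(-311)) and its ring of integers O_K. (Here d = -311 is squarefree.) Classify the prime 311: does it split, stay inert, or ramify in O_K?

ramified — (311) = 𝔭²

-311 mod 4 = 1, hence disc K = -311 and O_K = ℤ[(1+√-311)/2].
Ramification test: 311 | -311. The prime 311 ramifies in K.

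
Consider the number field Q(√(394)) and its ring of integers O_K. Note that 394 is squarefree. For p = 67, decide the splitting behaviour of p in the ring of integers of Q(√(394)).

Since 394 ≢ 1 mod 4, the ring of integers is ℤ[√394] with discriminant 4·394 = 1576.
Since gcd(67, 1576) = 1 the prime 67 does not ramify.
Compute (394/67) via Euler: 59^((67-1)/2) mod 67 = 1, so (394/67) = 1.
d is a quadratic residue mod p, hence 67 splits in O_K.

split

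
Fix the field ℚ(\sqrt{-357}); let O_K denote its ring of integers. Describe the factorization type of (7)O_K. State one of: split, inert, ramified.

ramifies in O_K

-357 mod 4 = 3, hence disc K = 4·(-357) = -1428 and O_K = ℤ[√-357].
Ramification test: 7 | -1428. The prime 7 ramifies in K.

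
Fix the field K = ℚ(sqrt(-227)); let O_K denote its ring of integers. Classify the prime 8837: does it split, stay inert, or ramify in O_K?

inert — (8837) stays prime in O_K

d = -227 ≡ 1 (mod 4), so O_K = ℤ[(1+√-227)/2] and disc(K) = d = -227.
Since gcd(8837, -227) = 1 the prime 8837 does not ramify.
Legendre symbol by Euler's criterion: (-227/8837) ≡ (-227)^4418 ≡ 8836 (mod 8837), i.e. (-227/8837) = -1.
(-227/8837) = -1, so 8837 is inert.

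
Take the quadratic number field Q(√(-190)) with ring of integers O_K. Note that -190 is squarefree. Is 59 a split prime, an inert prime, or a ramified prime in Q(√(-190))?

splits completely

Since -190 ≢ 1 mod 4, the ring of integers is ℤ[√-190] with discriminant 4·(-190) = -760.
59 ∤ -760, so 59 is unramified.
Compute (-190/59) via Euler: 46^((59-1)/2) mod 59 = 1, so (-190/59) = 1.
d is a quadratic residue mod p, hence 59 splits in O_K.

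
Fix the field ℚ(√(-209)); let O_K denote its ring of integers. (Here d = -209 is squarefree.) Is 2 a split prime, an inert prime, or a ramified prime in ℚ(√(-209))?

ramifies in O_K

d = -209 ≡ 3 (mod 4), so O_K = ℤ[√-209] and disc(K) = 4d = -836.
2 divides disc(K) = -836, so 2 ramifies.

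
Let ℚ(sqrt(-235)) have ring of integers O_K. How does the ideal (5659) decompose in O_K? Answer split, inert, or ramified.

Since -235 ≡ 1 mod 4, the ring of integers is ℤ[(1+√-235)/2] with discriminant -235.
5659 ∤ -235, so 5659 is unramified.
Compute (-235/5659) via Euler: 5424^((5659-1)/2) mod 5659 = 5658, so (-235/5659) = -1.
(-235/5659) = -1, so 5659 is inert.

remains prime (inert)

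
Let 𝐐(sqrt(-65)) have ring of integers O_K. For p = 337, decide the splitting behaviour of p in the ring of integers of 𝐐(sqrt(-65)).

Since -65 ≢ 1 mod 4, the ring of integers is ℤ[√-65] with discriminant 4·(-65) = -260.
disc(K) = -260 is not divisible by 337; 337 is unramified.
Compute (-65/337) via Euler: 272^((337-1)/2) mod 337 = 336, so (-65/337) = -1.
Legendre symbol -1 ⇒ 337 is inert.

337 remains inert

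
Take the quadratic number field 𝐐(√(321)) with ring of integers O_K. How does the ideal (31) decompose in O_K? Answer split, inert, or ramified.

31 remains inert

Since 321 ≡ 1 mod 4, the ring of integers is ℤ[(1+√321)/2] with discriminant 321.
31 ∤ 321, so 31 is unramified.
Compute (321/31) via Euler: 11^((31-1)/2) mod 31 = 30, so (321/31) = -1.
(321/31) = -1, so 31 is inert.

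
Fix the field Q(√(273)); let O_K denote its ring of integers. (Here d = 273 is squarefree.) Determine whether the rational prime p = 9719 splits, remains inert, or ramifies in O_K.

273 mod 4 = 1, hence disc K = 273 and O_K = ℤ[(1+√273)/2].
9719 ∤ 273, so 9719 is unramified.
Compute (273/9719) via Euler: 273^((9719-1)/2) mod 9719 = 9718, so (273/9719) = -1.
Legendre symbol -1 ⇒ 9719 is inert.

p is inert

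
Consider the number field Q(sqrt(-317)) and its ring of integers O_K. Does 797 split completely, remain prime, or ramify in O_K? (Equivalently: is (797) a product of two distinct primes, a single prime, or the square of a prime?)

d = -317 ≡ 3 (mod 4), so O_K = ℤ[√-317] and disc(K) = 4d = -1268.
797 ∤ -1268, so 797 is unramified.
(-317/797) = 480^398 mod 797 = 796, giving Legendre symbol -1.
d is a non-residue mod p, hence 797 remains inert in O_K.

inert — (797) stays prime in O_K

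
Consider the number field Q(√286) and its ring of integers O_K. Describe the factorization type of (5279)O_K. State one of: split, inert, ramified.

286 mod 4 = 2, hence disc K = 4·286 = 1144 and O_K = ℤ[√286].
5279 ∤ 1144, so 5279 is unramified.
Euler's criterion: 286^2639 mod 5279 = 1. Thus (286|5279) = 1.
d is a quadratic residue mod p, hence 5279 splits in O_K.

splits completely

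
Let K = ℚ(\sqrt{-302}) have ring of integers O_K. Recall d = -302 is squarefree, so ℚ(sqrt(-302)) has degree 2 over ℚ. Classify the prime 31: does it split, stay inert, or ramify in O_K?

-302 mod 4 = 2, hence disc K = 4·(-302) = -1208 and O_K = ℤ[√-302].
Since gcd(31, -1208) = 1 the prime 31 does not ramify.
(-302/31) = 8^15 mod 31 = 1, giving Legendre symbol 1.
(-302/31) = 1, so 31 splits.

p splits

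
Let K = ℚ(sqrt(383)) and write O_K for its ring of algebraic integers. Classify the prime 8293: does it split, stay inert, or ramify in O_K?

p is inert

383 mod 4 = 3, hence disc K = 4·383 = 1532 and O_K = ℤ[√383].
disc(K) = 1532 is not divisible by 8293; 8293 is unramified.
Compute (383/8293) via Euler: 383^((8293-1)/2) mod 8293 = 8292, so (383/8293) = -1.
Legendre symbol -1 ⇒ 8293 is inert.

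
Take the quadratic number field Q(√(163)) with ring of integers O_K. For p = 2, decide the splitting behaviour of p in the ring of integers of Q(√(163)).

p ramifies

Since 163 ≢ 1 mod 4, the ring of integers is ℤ[√163] with discriminant 4·163 = 652.
disc(K) = 652 = 2·326, so p = 2 is ramified.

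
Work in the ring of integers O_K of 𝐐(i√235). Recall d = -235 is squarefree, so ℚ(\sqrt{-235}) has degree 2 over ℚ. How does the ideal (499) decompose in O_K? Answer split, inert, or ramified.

Since -235 ≡ 1 mod 4, the ring of integers is ℤ[(1+√-235)/2] with discriminant -235.
499 ∤ -235, so 499 is unramified.
Euler's criterion: (-235)^249 mod 499 = 498. Thus (-235|499) = -1.
Legendre symbol -1 ⇒ 499 is inert.

inert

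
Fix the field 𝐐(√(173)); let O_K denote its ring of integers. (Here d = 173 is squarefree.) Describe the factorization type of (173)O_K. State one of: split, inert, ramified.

173 mod 4 = 1, hence disc K = 173 and O_K = ℤ[(1+√173)/2].
disc(K) = 173 = 173·1, so p = 173 is ramified.

173 is ramified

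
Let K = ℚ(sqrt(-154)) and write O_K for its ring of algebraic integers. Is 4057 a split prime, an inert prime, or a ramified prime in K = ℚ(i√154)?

-154 mod 4 = 2, hence disc K = 4·(-154) = -616 and O_K = ℤ[√-154].
4057 ∤ -616, so 4057 is unramified.
Euler's criterion: (-154)^2028 mod 4057 = 1. Thus (-154|4057) = 1.
Legendre symbol 1 ⇒ 4057 is split.

split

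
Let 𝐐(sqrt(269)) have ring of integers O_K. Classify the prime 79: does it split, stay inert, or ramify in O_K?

Since 269 ≡ 1 mod 4, the ring of integers is ℤ[(1+√269)/2] with discriminant 269.
Since gcd(79, 269) = 1 the prime 79 does not ramify.
(269/79) = 32^39 mod 79 = 1, giving Legendre symbol 1.
(269/79) = 1, so 79 splits.

p splits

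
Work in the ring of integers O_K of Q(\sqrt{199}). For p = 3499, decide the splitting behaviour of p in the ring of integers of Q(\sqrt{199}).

remains prime (inert)

199 mod 4 = 3, hence disc K = 4·199 = 796 and O_K = ℤ[√199].
disc(K) = 796 is not divisible by 3499; 3499 is unramified.
Compute (199/3499) via Euler: 199^((3499-1)/2) mod 3499 = 3498, so (199/3499) = -1.
(199/3499) = -1, so 3499 is inert.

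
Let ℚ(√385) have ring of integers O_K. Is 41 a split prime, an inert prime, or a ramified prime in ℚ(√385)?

p splits

d = 385 ≡ 1 (mod 4), so O_K = ℤ[(1+√385)/2] and disc(K) = d = 385.
41 ∤ 385, so 41 is unramified.
Compute (385/41) via Euler: 16^((41-1)/2) mod 41 = 1, so (385/41) = 1.
d is a quadratic residue mod p, hence 41 splits in O_K.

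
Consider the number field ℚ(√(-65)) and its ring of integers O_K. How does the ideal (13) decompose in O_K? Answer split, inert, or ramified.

d = -65 ≡ 3 (mod 4), so O_K = ℤ[√-65] and disc(K) = 4d = -260.
disc(K) = -260 = 13·(-20), so p = 13 is ramified.

13 is ramified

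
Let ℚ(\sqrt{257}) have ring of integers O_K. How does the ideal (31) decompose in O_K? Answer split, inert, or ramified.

d = 257 ≡ 1 (mod 4), so O_K = ℤ[(1+√257)/2] and disc(K) = d = 257.
31 ∤ 257, so 31 is unramified.
(257/31) = 9^15 mod 31 = 1, giving Legendre symbol 1.
d is a quadratic residue mod p, hence 31 splits in O_K.

split — (31) = 𝔭₁𝔭₂ with 𝔭₁ ≠ 𝔭₂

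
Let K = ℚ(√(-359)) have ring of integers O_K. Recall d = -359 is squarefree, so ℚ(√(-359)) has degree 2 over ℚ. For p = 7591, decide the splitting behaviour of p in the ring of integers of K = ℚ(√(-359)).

-359 mod 4 = 1, hence disc K = -359 and O_K = ℤ[(1+√-359)/2].
disc(K) = -359 is not divisible by 7591; 7591 is unramified.
Compute (-359/7591) via Euler: 7232^((7591-1)/2) mod 7591 = 7590, so (-359/7591) = -1.
Legendre symbol -1 ⇒ 7591 is inert.

inert — (7591) stays prime in O_K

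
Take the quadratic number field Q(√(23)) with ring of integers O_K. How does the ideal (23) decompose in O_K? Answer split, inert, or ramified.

d = 23 ≡ 3 (mod 4), so O_K = ℤ[√23] and disc(K) = 4d = 92.
disc(K) = 92 = 23·4, so p = 23 is ramified.

23 is ramified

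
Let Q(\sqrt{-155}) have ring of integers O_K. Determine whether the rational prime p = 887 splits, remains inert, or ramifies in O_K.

inert — (887) stays prime in O_K

-155 mod 4 = 1, hence disc K = -155 and O_K = ℤ[(1+√-155)/2].
disc(K) = -155 is not divisible by 887; 887 is unramified.
Legendre symbol by Euler's criterion: (-155/887) ≡ (-155)^443 ≡ 886 (mod 887), i.e. (-155/887) = -1.
Legendre symbol -1 ⇒ 887 is inert.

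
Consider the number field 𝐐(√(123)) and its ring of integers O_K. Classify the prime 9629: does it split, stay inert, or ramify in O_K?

splits completely

123 mod 4 = 3, hence disc K = 4·123 = 492 and O_K = ℤ[√123].
9629 ∤ 492, so 9629 is unramified.
Legendre symbol by Euler's criterion: (123/9629) ≡ 123^4814 ≡ 1 (mod 9629), i.e. (123/9629) = 1.
d is a quadratic residue mod p, hence 9629 splits in O_K.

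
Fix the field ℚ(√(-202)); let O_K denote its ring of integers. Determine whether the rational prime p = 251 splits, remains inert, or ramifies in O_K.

split

-202 mod 4 = 2, hence disc K = 4·(-202) = -808 and O_K = ℤ[√-202].
251 ∤ -808, so 251 is unramified.
(-202/251) = 49^125 mod 251 = 1, giving Legendre symbol 1.
Legendre symbol 1 ⇒ 251 is split.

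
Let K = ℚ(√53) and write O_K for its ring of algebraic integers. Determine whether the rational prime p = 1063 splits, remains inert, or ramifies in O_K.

Since 53 ≡ 1 mod 4, the ring of integers is ℤ[(1+√53)/2] with discriminant 53.
1063 ∤ 53, so 1063 is unramified.
Compute (53/1063) via Euler: 53^((1063-1)/2) mod 1063 = 1062, so (53/1063) = -1.
(53/1063) = -1, so 1063 is inert.

inert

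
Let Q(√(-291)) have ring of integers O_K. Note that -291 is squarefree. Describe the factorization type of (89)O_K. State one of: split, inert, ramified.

remains prime (inert)

-291 mod 4 = 1, hence disc K = -291 and O_K = ℤ[(1+√-291)/2].
disc(K) = -291 is not divisible by 89; 89 is unramified.
(-291/89) = 65^44 mod 89 = 88, giving Legendre symbol -1.
(-291/89) = -1, so 89 is inert.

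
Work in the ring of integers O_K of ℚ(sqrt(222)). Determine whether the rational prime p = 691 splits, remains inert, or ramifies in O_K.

Since 222 ≢ 1 mod 4, the ring of integers is ℤ[√222] with discriminant 4·222 = 888.
Since gcd(691, 888) = 1 the prime 691 does not ramify.
Euler's criterion: 222^345 mod 691 = 1. Thus (222|691) = 1.
(222/691) = 1, so 691 splits.

691 splits in O_K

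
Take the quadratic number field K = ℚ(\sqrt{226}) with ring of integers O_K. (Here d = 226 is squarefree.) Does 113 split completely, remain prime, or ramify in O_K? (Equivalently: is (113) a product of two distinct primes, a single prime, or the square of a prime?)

Since 226 ≢ 1 mod 4, the ring of integers is ℤ[√226] with discriminant 4·226 = 904.
113 divides disc(K) = 904, so 113 ramifies.

ramified — (113) = 𝔭²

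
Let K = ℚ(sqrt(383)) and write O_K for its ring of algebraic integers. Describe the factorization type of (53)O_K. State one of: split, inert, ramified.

383 mod 4 = 3, hence disc K = 4·383 = 1532 and O_K = ℤ[√383].
53 ∤ 1532, so 53 is unramified.
Legendre symbol by Euler's criterion: (383/53) ≡ 383^26 ≡ 52 (mod 53), i.e. (383/53) = -1.
Legendre symbol -1 ⇒ 53 is inert.

remains prime (inert)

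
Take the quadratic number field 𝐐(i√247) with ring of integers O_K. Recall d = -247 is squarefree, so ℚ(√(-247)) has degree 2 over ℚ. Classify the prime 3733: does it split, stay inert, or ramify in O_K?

p is inert

Since -247 ≡ 1 mod 4, the ring of integers is ℤ[(1+√-247)/2] with discriminant -247.
disc(K) = -247 is not divisible by 3733; 3733 is unramified.
Compute (-247/3733) via Euler: 3486^((3733-1)/2) mod 3733 = 3732, so (-247/3733) = -1.
(-247/3733) = -1, so 3733 is inert.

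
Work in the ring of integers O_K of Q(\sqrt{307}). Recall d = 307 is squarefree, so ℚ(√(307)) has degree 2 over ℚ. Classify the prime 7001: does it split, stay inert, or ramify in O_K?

7001 remains inert

d = 307 ≡ 3 (mod 4), so O_K = ℤ[√307] and disc(K) = 4d = 1228.
disc(K) = 1228 is not divisible by 7001; 7001 is unramified.
(307/7001) = 307^3500 mod 7001 = 7000, giving Legendre symbol -1.
Legendre symbol -1 ⇒ 7001 is inert.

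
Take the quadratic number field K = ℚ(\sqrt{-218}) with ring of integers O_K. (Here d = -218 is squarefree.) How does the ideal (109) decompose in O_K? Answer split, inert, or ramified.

-218 mod 4 = 2, hence disc K = 4·(-218) = -872 and O_K = ℤ[√-218].
disc(K) = -872 = 109·(-8), so p = 109 is ramified.

ramified — (109) = 𝔭²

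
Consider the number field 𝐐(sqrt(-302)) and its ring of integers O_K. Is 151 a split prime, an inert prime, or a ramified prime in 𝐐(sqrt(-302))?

-302 mod 4 = 2, hence disc K = 4·(-302) = -1208 and O_K = ℤ[√-302].
Ramification test: 151 | -1208. The prime 151 ramifies in K.

ramified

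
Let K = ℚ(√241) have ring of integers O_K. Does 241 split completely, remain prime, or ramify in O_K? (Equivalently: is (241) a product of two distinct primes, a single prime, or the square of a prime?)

d = 241 ≡ 1 (mod 4), so O_K = ℤ[(1+√241)/2] and disc(K) = d = 241.
disc(K) = 241 = 241·1, so p = 241 is ramified.

ramified — (241) = 𝔭²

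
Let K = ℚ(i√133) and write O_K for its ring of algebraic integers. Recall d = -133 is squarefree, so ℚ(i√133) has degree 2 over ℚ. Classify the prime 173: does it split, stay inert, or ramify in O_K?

173 splits in O_K

-133 mod 4 = 3, hence disc K = 4·(-133) = -532 and O_K = ℤ[√-133].
disc(K) = -532 is not divisible by 173; 173 is unramified.
Compute (-133/173) via Euler: 40^((173-1)/2) mod 173 = 1, so (-133/173) = 1.
d is a quadratic residue mod p, hence 173 splits in O_K.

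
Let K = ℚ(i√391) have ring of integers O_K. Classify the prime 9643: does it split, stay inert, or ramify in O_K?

-391 mod 4 = 1, hence disc K = -391 and O_K = ℤ[(1+√-391)/2].
disc(K) = -391 is not divisible by 9643; 9643 is unramified.
Euler's criterion: (-391)^4821 mod 9643 = 1. Thus (-391|9643) = 1.
(-391/9643) = 1, so 9643 splits.

splits completely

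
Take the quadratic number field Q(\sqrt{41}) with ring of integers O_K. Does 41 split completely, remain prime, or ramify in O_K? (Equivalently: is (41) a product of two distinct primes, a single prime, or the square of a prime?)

Since 41 ≡ 1 mod 4, the ring of integers is ℤ[(1+√41)/2] with discriminant 41.
41 divides disc(K) = 41, so 41 ramifies.

ramified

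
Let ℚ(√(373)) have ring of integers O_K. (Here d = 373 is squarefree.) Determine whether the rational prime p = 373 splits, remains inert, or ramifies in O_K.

Since 373 ≡ 1 mod 4, the ring of integers is ℤ[(1+√373)/2] with discriminant 373.
disc(K) = 373 = 373·1, so p = 373 is ramified.

ramified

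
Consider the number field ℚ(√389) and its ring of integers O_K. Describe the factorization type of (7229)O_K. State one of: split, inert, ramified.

Since 389 ≡ 1 mod 4, the ring of integers is ℤ[(1+√389)/2] with discriminant 389.
Since gcd(7229, 389) = 1 the prime 7229 does not ramify.
Legendre symbol by Euler's criterion: (389/7229) ≡ 389^3614 ≡ 7228 (mod 7229), i.e. (389/7229) = -1.
d is a non-residue mod p, hence 7229 remains inert in O_K.

7229 remains inert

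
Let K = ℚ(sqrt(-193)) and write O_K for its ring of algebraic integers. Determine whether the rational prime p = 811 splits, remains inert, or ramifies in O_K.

p splits

-193 mod 4 = 3, hence disc K = 4·(-193) = -772 and O_K = ℤ[√-193].
811 ∤ -772, so 811 is unramified.
Euler's criterion: (-193)^405 mod 811 = 1. Thus (-193|811) = 1.
(-193/811) = 1, so 811 splits.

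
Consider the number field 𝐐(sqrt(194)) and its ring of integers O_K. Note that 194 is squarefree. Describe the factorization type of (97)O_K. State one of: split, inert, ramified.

d = 194 ≡ 2 (mod 4), so O_K = ℤ[√194] and disc(K) = 4d = 776.
disc(K) = 776 = 97·8, so p = 97 is ramified.

ramifies in O_K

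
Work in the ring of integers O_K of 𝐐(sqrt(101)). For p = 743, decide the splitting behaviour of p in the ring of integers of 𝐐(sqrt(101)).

p splits

d = 101 ≡ 1 (mod 4), so O_K = ℤ[(1+√101)/2] and disc(K) = d = 101.
743 ∤ 101, so 743 is unramified.
Compute (101/743) via Euler: 101^((743-1)/2) mod 743 = 1, so (101/743) = 1.
Legendre symbol 1 ⇒ 743 is split.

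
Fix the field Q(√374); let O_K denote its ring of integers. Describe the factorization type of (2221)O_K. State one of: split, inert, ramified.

Since 374 ≢ 1 mod 4, the ring of integers is ℤ[√374] with discriminant 4·374 = 1496.
disc(K) = 1496 is not divisible by 2221; 2221 is unramified.
Compute (374/2221) via Euler: 374^((2221-1)/2) mod 2221 = 2220, so (374/2221) = -1.
d is a non-residue mod p, hence 2221 remains inert in O_K.

p is inert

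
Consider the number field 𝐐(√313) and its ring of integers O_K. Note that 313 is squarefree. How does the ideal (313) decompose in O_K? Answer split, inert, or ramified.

313 is ramified

Since 313 ≡ 1 mod 4, the ring of integers is ℤ[(1+√313)/2] with discriminant 313.
313 divides disc(K) = 313, so 313 ramifies.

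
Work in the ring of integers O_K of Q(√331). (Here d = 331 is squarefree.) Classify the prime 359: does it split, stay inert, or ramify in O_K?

d = 331 ≡ 3 (mod 4), so O_K = ℤ[√331] and disc(K) = 4d = 1324.
359 ∤ 1324, so 359 is unramified.
Euler's criterion: 331^179 mod 359 = 1. Thus (331|359) = 1.
(331/359) = 1, so 359 splits.

splits completely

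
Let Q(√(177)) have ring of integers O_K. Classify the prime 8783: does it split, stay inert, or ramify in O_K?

d = 177 ≡ 1 (mod 4), so O_K = ℤ[(1+√177)/2] and disc(K) = d = 177.
disc(K) = 177 is not divisible by 8783; 8783 is unramified.
Compute (177/8783) via Euler: 177^((8783-1)/2) mod 8783 = 8782, so (177/8783) = -1.
Legendre symbol -1 ⇒ 8783 is inert.

p is inert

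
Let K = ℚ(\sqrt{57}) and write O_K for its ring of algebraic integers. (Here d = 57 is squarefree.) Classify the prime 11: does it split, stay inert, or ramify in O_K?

d = 57 ≡ 1 (mod 4), so O_K = ℤ[(1+√57)/2] and disc(K) = d = 57.
11 ∤ 57, so 11 is unramified.
Compute (57/11) via Euler: 2^((11-1)/2) mod 11 = 10, so (57/11) = -1.
d is a non-residue mod p, hence 11 remains inert in O_K.

p is inert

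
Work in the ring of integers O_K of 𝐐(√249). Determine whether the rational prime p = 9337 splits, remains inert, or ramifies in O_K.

Since 249 ≡ 1 mod 4, the ring of integers is ℤ[(1+√249)/2] with discriminant 249.
Since gcd(9337, 249) = 1 the prime 9337 does not ramify.
(249/9337) = 249^4668 mod 9337 = 1, giving Legendre symbol 1.
Legendre symbol 1 ⇒ 9337 is split.

split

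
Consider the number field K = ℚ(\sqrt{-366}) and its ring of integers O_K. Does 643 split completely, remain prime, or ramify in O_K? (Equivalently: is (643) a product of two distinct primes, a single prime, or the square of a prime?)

Since -366 ≢ 1 mod 4, the ring of integers is ℤ[√-366] with discriminant 4·(-366) = -1464.
643 ∤ -1464, so 643 is unramified.
Euler's criterion: (-366)^321 mod 643 = 1. Thus (-366|643) = 1.
d is a quadratic residue mod p, hence 643 splits in O_K.

split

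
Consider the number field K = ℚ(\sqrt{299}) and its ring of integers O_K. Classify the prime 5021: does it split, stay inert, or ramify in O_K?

p is inert

Since 299 ≢ 1 mod 4, the ring of integers is ℤ[√299] with discriminant 4·299 = 1196.
Since gcd(5021, 1196) = 1 the prime 5021 does not ramify.
(299/5021) = 299^2510 mod 5021 = 5020, giving Legendre symbol -1.
Legendre symbol -1 ⇒ 5021 is inert.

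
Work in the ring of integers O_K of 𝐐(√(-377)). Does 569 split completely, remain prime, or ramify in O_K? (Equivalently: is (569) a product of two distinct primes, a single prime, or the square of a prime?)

-377 mod 4 = 3, hence disc K = 4·(-377) = -1508 and O_K = ℤ[√-377].
Since gcd(569, -1508) = 1 the prime 569 does not ramify.
(-377/569) = 192^284 mod 569 = 568, giving Legendre symbol -1.
Legendre symbol -1 ⇒ 569 is inert.

569 remains inert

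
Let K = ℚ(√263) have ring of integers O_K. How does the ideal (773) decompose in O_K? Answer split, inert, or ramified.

p is inert

263 mod 4 = 3, hence disc K = 4·263 = 1052 and O_K = ℤ[√263].
Since gcd(773, 1052) = 1 the prime 773 does not ramify.
(263/773) = 263^386 mod 773 = 772, giving Legendre symbol -1.
(263/773) = -1, so 773 is inert.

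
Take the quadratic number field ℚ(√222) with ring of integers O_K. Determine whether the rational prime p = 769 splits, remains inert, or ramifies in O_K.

inert

d = 222 ≡ 2 (mod 4), so O_K = ℤ[√222] and disc(K) = 4d = 888.
disc(K) = 888 is not divisible by 769; 769 is unramified.
Euler's criterion: 222^384 mod 769 = 768. Thus (222|769) = -1.
Legendre symbol -1 ⇒ 769 is inert.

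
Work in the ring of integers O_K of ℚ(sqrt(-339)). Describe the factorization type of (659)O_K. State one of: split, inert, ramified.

d = -339 ≡ 1 (mod 4), so O_K = ℤ[(1+√-339)/2] and disc(K) = d = -339.
Since gcd(659, -339) = 1 the prime 659 does not ramify.
Euler's criterion: (-339)^329 mod 659 = 1. Thus (-339|659) = 1.
d is a quadratic residue mod p, hence 659 splits in O_K.

p splits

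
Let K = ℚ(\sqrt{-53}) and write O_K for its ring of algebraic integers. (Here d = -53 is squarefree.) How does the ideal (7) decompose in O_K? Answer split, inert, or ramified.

inert — (7) stays prime in O_K

-53 mod 4 = 3, hence disc K = 4·(-53) = -212 and O_K = ℤ[√-53].
disc(K) = -212 is not divisible by 7; 7 is unramified.
Euler's criterion: (-53)^3 mod 7 = 6. Thus (-53|7) = -1.
Legendre symbol -1 ⇒ 7 is inert.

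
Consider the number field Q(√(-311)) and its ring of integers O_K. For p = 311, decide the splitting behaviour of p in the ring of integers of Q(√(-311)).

Since -311 ≡ 1 mod 4, the ring of integers is ℤ[(1+√-311)/2] with discriminant -311.
disc(K) = -311 = 311·(-1), so p = 311 is ramified.

ramifies in O_K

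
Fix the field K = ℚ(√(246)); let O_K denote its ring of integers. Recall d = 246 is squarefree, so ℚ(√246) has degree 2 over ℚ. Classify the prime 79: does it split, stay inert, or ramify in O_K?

split — (79) = 𝔭₁𝔭₂ with 𝔭₁ ≠ 𝔭₂

Since 246 ≢ 1 mod 4, the ring of integers is ℤ[√246] with discriminant 4·246 = 984.
disc(K) = 984 is not divisible by 79; 79 is unramified.
(246/79) = 9^39 mod 79 = 1, giving Legendre symbol 1.
(246/79) = 1, so 79 splits.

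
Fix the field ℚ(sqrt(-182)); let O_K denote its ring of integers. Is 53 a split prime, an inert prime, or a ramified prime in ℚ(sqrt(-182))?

-182 mod 4 = 2, hence disc K = 4·(-182) = -728 and O_K = ℤ[√-182].
53 ∤ -728, so 53 is unramified.
Compute (-182/53) via Euler: 30^((53-1)/2) mod 53 = 52, so (-182/53) = -1.
Legendre symbol -1 ⇒ 53 is inert.

53 remains inert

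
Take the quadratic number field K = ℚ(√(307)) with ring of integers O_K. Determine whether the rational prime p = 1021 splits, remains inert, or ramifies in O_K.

split — (1021) = 𝔭₁𝔭₂ with 𝔭₁ ≠ 𝔭₂

Since 307 ≢ 1 mod 4, the ring of integers is ℤ[√307] with discriminant 4·307 = 1228.
1021 ∤ 1228, so 1021 is unramified.
Legendre symbol by Euler's criterion: (307/1021) ≡ 307^510 ≡ 1 (mod 1021), i.e. (307/1021) = 1.
Legendre symbol 1 ⇒ 1021 is split.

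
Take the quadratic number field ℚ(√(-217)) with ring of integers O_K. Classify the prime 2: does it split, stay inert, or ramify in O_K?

p ramifies

-217 mod 4 = 3, hence disc K = 4·(-217) = -868 and O_K = ℤ[√-217].
Ramification test: 2 | -868. The prime 2 ramifies in K.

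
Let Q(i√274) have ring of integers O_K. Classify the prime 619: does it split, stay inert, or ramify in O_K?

inert

d = -274 ≡ 2 (mod 4), so O_K = ℤ[√-274] and disc(K) = 4d = -1096.
619 ∤ -1096, so 619 is unramified.
(-274/619) = 345^309 mod 619 = 618, giving Legendre symbol -1.
d is a non-residue mod p, hence 619 remains inert in O_K.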